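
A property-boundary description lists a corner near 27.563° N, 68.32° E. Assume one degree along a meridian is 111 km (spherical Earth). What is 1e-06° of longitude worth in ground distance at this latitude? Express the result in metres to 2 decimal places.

0.10 metres

1e-06° of longitude at 27.563° is 1e-06 × 111000 × cos 27.563° ≈ 1e-06 × 98401.8 = 0.0984018 m.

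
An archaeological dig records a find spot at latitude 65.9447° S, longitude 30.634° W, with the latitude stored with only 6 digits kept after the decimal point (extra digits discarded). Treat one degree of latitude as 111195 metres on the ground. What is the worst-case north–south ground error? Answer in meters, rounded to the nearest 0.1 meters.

Truncating at 6 decimal places can drop up to a full unit in the last place, so the latitude may be off by as much as 1e-06°.
So the N–S error is at most 1e-06 × 111195 = 0.111195 m.

0.1 meters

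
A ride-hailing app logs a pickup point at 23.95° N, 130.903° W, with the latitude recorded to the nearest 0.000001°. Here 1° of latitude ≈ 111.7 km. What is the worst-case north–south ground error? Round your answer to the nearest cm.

6 cm

Rounding to 6 decimal places leaves the latitude within ±5e-07° of the true value.
So the N–S error is at most 5e-07 × 111700 = 0.05585 m.
That is 0.05585 m = 5.585 cm.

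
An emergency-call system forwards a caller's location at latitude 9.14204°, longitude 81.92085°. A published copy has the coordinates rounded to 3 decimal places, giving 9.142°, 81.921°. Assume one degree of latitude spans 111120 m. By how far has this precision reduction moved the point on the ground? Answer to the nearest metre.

Δlat = 9.14204 − 9.142 = +0.00004°; Δlon = 81.92085 − 81.921 = -0.00015°.
N–S: 0.00004° × 111120 m/° = 4.4448 m.
East–west at this latitude: -0.00015° × 111120 × cos 9.142° ≈ -0.00015 × 109709 = -16.4563 m.
Distance: √(4.4448² + 16.4563²) ≈ 17.046 m.

17 metres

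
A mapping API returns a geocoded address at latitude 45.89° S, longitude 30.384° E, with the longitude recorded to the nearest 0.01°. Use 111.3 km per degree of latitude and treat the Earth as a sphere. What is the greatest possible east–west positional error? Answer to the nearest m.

387 m

Rounding to 2 decimal places leaves the longitude within ±0.005° of the true value.
At latitude 45.89° a degree of longitude spans 111300 m × cos 45.89° = 111300 × 0.6960 ≈ 77469 m.
Maximum E–W displacement: 0.005 × 77469 = 387.345 m.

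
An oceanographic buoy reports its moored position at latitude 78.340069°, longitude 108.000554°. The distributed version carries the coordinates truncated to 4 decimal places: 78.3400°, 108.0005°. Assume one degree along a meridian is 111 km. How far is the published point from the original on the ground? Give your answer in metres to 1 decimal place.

7.8 metres

The latitude changed by +0.000069° and the longitude by +0.000054°.
North–south shift: 0.000069 × 111000 = 7.659 m.
East–west at this latitude: 0.000054° × 111000 × cos 78.34° ≈ 0.000054 × 22433.5 = 1.21141 m.
Combined displacement = (7.659² + 1.21141²)^½ ≈ 7.75421 m.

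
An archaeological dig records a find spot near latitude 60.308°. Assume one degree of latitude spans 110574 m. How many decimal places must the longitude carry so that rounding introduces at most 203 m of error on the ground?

At 60.308° one degree of longitude covers 110574 × cos 60.308° ≈ 110574 × 0.4953 ≈ 54771.4 m.
With N decimal places the half-ulp bound is 0.5·10⁻ᴺ°, or 0.5·10⁻ᴺ × 54771.4 m on the ground.
Setting 27385.7 × 10⁻ᴺ ≤ 203 gives 10ᴺ ≥ 134.9, i.e. N ≥ 2.13.
So 3 decimal places suffice (27.4 m); 2 would allow up to 274 m.

3 decimal places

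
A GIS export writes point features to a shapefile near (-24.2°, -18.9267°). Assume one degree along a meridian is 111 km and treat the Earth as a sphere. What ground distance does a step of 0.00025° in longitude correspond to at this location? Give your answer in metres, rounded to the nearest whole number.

One degree of longitude here spans 111000 × cos 24.2° = 111000 × 0.9121 ≈ 101245 m; 0.00025° of that is 25.3113 m.

25 metres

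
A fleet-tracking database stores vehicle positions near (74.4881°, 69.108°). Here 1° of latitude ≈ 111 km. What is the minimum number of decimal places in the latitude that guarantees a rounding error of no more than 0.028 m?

7 decimal places

One degree of latitude covers 111000 m.
N decimal places → at most half a unit in the last place, 0.5 × 10⁻ᴺ° = 111000/2 × 10⁻ᴺ m.
Setting 55500 × 10⁻ᴺ ≤ 0.028 gives 10ᴺ ≥ 1.982e+06, i.e. N ≥ 6.30.
At 6 places the error can reach 0.0555 m, but 7 places keeps it to 0.00555 m.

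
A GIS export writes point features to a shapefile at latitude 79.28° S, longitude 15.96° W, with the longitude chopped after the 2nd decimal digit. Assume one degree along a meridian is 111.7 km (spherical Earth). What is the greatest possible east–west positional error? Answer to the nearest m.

208 m

Truncating at 2 decimal places can drop up to a full unit in the last place, so the longitude may be off by as much as 0.01°.
Parallels shrink by cos φ, so at 79.28° a degree of longitude is 111700 × 0.1860 ≈ 20777.3 m.
East–west error: 0.01° × 20777.3 m/° ≈ 207.773 m.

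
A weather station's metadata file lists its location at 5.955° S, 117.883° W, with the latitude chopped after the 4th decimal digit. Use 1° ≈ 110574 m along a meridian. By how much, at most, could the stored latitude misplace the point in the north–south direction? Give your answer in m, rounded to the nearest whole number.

11 m

Truncating at 4 decimal places can drop up to a full unit in the last place, so the latitude may be off by as much as 0.0001°.
So the N–S error is at most 0.0001 × 110574 = 11.0574 m.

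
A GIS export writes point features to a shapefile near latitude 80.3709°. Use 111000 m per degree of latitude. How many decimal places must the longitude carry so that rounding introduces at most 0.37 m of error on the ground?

At 80.3709° one degree of longitude covers 111000 × cos 80.3709° ≈ 111000 × 0.1673 ≈ 18566.9 m.
N decimal places → at most half a unit in the last place, 0.5 × 10⁻ᴺ° = 18566.9/2 × 10⁻ᴺ m.
Need 0.5 × 18566.9 × 10⁻ᴺ ≤ 0.37 → 10⁻ᴺ ≤ 3.986e-05, so N ≥ 4.40.
N = 4 would give 0.928 m (too coarse); N = 5 gives 0.0928 m ≤ 0.37 m.

5 decimal places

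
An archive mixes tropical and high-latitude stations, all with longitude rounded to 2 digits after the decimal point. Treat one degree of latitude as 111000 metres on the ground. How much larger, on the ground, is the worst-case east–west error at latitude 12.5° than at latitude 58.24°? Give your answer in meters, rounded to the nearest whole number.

Rounding to 2 decimal places leaves the longitude within ±0.005° of the true value.
At 12.5°: 0.005° × 111000 × cos 12.5° = 0.005 × 111000 × 0.9763 ≈ 541.84 m.
Error at 58.24° = 0.005° × 111000 × cos 58.24° ≈ 555 × 0.5264 = 292.13 m.
Difference: 541.84 − 292.13 = 249.71 m.

250 meters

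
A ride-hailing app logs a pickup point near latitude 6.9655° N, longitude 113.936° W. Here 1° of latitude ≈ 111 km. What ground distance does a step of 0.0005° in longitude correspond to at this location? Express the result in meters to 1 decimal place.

One degree of longitude here spans 111000 × cos 6.9655° = 111000 × 0.9926 ≈ 110181 m; 0.0005° of that is 55.0904 m.

55.1 meters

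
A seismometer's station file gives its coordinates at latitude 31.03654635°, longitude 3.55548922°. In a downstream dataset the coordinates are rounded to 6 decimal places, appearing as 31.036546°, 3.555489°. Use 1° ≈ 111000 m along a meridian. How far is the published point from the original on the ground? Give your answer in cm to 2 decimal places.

4.41 cm

The latitude changed by +0.00000035° and the longitude by +0.00000022°.
N–S: 0.00000035° × 111000 m/° = 0.03885 m.
E–W at 31.0365°: 0.00000022° × 111000 × cos 31.0365° = 0.00000022 × 111000 × 0.8568 ≈ 0.020924 m.
Combined displacement = (0.03885² + 0.020924²)^½ ≈ 0.0441264 m.
That is 0.0441264 m = 4.4126 cm.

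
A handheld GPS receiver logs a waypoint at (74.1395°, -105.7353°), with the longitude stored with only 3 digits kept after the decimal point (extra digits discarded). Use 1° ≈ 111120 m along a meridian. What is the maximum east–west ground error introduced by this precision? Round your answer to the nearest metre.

Truncating at 3 decimal places can drop up to a full unit in the last place, so the longitude may be off by as much as 0.001°.
Parallels shrink by cos φ, so at 74.1395° a degree of longitude is 111120 × 0.2733 ≈ 30368.7 m.
So at most 0.001° × 30368.7 ≈ 30.3687 m east–west.

30 metres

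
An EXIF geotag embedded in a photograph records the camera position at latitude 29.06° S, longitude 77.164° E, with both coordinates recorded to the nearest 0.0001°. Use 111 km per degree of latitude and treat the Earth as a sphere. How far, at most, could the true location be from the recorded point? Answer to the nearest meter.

7 meters

Rounding to 4 decimal places leaves each coordinate within ±5e-05° of the true value.
North–south component: 5e-05° × 111000 = 5.55 m.
Longitude error → 5e-05 × 111000 × cos 29.06° = 5e-05 × 111000 × 0.8741 ≈ 4.85132 m.
The two errors are perpendicular, so the maximum displacement is √(5.55² + 4.85132²) ≈ 7.37142 m.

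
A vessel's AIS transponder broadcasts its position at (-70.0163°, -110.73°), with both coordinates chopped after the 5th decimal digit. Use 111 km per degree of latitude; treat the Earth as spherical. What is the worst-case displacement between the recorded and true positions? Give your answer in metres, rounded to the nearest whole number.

1 metres

Truncating at 5 decimal places can drop up to a full unit in the last place, so each coordinate may be off by as much as 1e-05°.
Latitude error → 1e-05 × 111000 = 1.11 m along the meridian.
E–W at 70.0163°: 1e-05° × 111000 × cos 70.0163° = 1e-05 × 111000 × 0.3418 ≈ 0.379346 m.
Combining orthogonally: (1.11² + 0.379346²)^½ ≈ 1.17303 m.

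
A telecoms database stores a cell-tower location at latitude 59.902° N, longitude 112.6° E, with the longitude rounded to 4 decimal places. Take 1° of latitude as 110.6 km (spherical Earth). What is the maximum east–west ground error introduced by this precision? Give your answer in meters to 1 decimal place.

Rounding to 4 decimal places leaves the longitude within ±5e-05° of the true value.
One degree of longitude at 59.902° is 110600 × cos 59.902° ≈ 110600 × 0.5015 = 55463.7 m.
Maximum E–W displacement: 5e-05 × 55463.7 = 2.77319 m.

2.8 meters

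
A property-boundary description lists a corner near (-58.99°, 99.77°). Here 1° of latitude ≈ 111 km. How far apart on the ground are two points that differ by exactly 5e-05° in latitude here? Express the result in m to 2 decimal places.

5e-05° × 111000 m/° = 5.55 m.

5.55 m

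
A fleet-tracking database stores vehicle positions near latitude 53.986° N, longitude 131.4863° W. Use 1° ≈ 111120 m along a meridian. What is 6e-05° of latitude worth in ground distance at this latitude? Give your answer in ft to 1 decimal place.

21.9 ft

6e-05° × 111120 m/° = 6.6672 m.
Converting: 6.6672 m × 3.2808 ft/m ≈ 21.874 ft.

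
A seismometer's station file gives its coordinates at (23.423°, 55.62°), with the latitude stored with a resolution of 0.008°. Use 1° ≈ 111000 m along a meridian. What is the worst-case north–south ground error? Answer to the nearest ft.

With a 0.008° grid the true value lies within half a step, ±0.008°/2 = ±0.004°, of the stored one.
Along the meridian that is 0.004° × 111000 m/° = 444 m.
In feet: 444 m ÷ 0.3048 ≈ 1456.7 ft.

1457 ft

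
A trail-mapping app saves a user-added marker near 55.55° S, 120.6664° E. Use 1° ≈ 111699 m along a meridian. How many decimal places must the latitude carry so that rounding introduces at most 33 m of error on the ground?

One degree of latitude covers 111699 m.
Rounding to N decimal places gives at most 0.5 × 10⁻ᴺ degrees of error, i.e. 0.5 × 10⁻ᴺ × 111699 m.
Setting 55849.5 × 10⁻ᴺ ≤ 33 gives 10ᴺ ≥ 1692, i.e. N ≥ 3.23.
N = 3 would give 55.8 m (too coarse); N = 4 gives 5.58 m ≤ 33 m.

4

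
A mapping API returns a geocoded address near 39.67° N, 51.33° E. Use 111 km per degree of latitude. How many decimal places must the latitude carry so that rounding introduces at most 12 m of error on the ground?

4 decimal places

One degree of latitude covers 111000 m.
With N decimal places the half-ulp bound is 0.5·10⁻ᴺ°, or 0.5·10⁻ᴺ × 111000 m on the ground.
Setting 55500 × 10⁻ᴺ ≤ 12 gives 10ᴺ ≥ 4625, i.e. N ≥ 3.67.
At 3 places the error can reach 55.5 m, but 4 places keeps it to 5.55 m.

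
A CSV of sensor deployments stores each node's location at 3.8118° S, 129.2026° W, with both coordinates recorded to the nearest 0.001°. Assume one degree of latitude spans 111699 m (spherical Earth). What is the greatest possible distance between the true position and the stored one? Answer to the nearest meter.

79 meters

Rounding to 3 decimal places leaves each coordinate within ±0.0005° of the true value.
N–S: 0.0005° × 111699 m/° = 55.8495 m.
Longitude error → 0.0005 × 111699 × cos 3.8118° = 0.0005 × 111699 × 0.9978 ≈ 55.7259 m.
Combining orthogonally: (55.8495² + 55.7259²)^½ ≈ 78.8958 m.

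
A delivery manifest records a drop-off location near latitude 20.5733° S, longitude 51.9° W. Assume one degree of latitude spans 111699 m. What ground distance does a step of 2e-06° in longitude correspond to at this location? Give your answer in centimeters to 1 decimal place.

One degree of longitude here spans 111699 × cos 20.5733° = 111699 × 0.9362 ≈ 104575 m; 2e-06° of that is 0.20915 m.
That is 0.20915 m = 20.915 cm.

20.9 centimeters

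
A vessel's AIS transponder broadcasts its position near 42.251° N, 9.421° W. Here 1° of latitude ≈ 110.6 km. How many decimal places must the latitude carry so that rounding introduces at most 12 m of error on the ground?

One degree of latitude covers 110600 m.
With N decimal places the half-ulp bound is 0.5·10⁻ᴺ°, or 0.5·10⁻ᴺ × 110600 m on the ground.
Setting 55300 × 10⁻ᴺ ≤ 12 gives 10ᴺ ≥ 4608, i.e. N ≥ 3.66.
At 3 places the error can reach 55.3 m, but 4 places keeps it to 5.53 m.

4 decimal places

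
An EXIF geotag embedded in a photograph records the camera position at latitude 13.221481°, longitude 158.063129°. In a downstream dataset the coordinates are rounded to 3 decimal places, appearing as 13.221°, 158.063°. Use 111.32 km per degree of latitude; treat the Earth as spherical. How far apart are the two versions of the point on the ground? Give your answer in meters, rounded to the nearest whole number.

Δlat = 13.221481 − 13.221 = +0.000481°; Δlon = 158.063129 − 158.063 = +0.000129°.
North–south shift: 0.000481 × 111320 = 53.5449 m.
E–W at 13.221°: 0.000129° × 111320 × cos 13.221° = 0.000129 × 111320 × 0.9735 ≈ 13.9797 m.
Hypotenuse of the two orthogonal shifts: √(53.5449² + 13.9797²) = 55.3398 m.

55 meters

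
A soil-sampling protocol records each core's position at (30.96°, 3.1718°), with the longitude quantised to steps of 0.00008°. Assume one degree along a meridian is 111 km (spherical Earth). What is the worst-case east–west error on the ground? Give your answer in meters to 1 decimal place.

With a 0.00008° grid the true value lies within half a step, ±0.00008°/2 = ±4e-05°, of the stored one.
At latitude 30.96° a degree of longitude spans 111000 m × cos 30.96° = 111000 × 0.8575 ≈ 95185.5 m.
East–west error: 4e-05° × 95185.5 m/° ≈ 3.80742 m.

3.8 meters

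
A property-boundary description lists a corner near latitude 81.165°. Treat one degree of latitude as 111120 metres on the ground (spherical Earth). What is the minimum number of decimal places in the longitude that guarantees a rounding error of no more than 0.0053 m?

7 decimal places

At 81.165° one degree of longitude covers 111120 × cos 81.165° ≈ 111120 × 0.1536 ≈ 17066.9 m.
With N decimal places the half-ulp bound is 0.5·10⁻ᴺ°, or 0.5·10⁻ᴺ × 17066.9 m on the ground.
Setting 8533.43 × 10⁻ᴺ ≤ 0.0053 gives 10ᴺ ≥ 1.61e+06, i.e. N ≥ 6.21.
N = 6 would give 0.00853 m (too coarse); N = 7 gives 0.000853 m ≤ 0.0053 m.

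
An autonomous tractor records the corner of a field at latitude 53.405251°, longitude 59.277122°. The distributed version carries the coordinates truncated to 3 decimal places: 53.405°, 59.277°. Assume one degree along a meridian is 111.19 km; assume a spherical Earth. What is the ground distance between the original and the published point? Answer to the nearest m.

29 m

Δlat = 53.405251 − 53.405 = +0.000251°; Δlon = 59.277122 − 59.277 = +0.000122°.
N–S: 0.000251° × 111190 m/° = 27.9087 m.
East–west at this latitude: 0.000122° × 111190 × cos 53.405° ≈ 0.000122 × 66286.5 = 8.08695 m.
Distance: √(27.9087² + 8.08695²) ≈ 29.0567 m.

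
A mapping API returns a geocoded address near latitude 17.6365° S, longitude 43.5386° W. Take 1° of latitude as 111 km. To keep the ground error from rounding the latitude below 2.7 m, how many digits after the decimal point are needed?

5

One degree of latitude covers 111000 m.
With N decimal places the half-ulp bound is 0.5·10⁻ᴺ°, or 0.5·10⁻ᴺ × 111000 m on the ground.
Need 0.5 × 111000 × 10⁻ᴺ ≤ 2.7 → 10⁻ᴺ ≤ 4.865e-05, so N ≥ 4.31.
At 4 places the error can reach 5.55 m, but 5 places keeps it to 0.555 m.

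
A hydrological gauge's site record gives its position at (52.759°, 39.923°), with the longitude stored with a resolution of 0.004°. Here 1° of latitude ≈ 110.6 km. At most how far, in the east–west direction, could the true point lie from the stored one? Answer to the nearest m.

134 m

With a 0.004° grid the true value lies within half a step, ±0.004°/2 = ±0.002°, of the stored one.
At latitude 52.759° a degree of longitude spans 110600 m × cos 52.759° = 110600 × 0.6052 ≈ 66931.7 m.
Maximum E–W displacement: 0.002 × 66931.7 = 133.863 m.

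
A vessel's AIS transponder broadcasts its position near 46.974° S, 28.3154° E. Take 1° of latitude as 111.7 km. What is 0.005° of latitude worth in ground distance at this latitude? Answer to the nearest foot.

1832 feet

Along a meridian 0.005° is 0.005 × 111700 = 558.5 m.
Converting: 558.5 m × 3.2808 ft/m ≈ 1832.3 ft.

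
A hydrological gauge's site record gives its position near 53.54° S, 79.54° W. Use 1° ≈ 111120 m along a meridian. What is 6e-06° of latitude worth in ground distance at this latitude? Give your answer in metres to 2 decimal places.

0.67 metres

Along a meridian 6e-06° is 6e-06 × 111120 = 0.66672 m.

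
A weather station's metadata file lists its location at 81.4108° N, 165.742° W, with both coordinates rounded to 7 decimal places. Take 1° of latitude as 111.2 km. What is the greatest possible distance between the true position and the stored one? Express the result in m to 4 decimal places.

Rounding to 7 decimal places leaves each coordinate within ±5e-08° of the true value.
Latitude error → 5e-08 × 111200 = 0.00556 m along the meridian.
East–west component at 81.4108°: 5e-08° × 111200 × cos 81.4108° ≈ 5e-08 × 16607.6 ≈ 0.00083038 m.
The two errors are perpendicular, so the maximum displacement is √(0.00556² + 0.00083038²) ≈ 0.00562167 m.

0.0056 m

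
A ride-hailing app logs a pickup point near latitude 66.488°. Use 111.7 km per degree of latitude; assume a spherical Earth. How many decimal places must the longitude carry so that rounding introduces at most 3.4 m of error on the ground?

At 66.488° one degree of longitude covers 111700 × cos 66.488° ≈ 111700 × 0.3989 ≈ 44561.7 m.
Rounding to N decimal places gives at most 0.5 × 10⁻ᴺ degrees of error, i.e. 0.5 × 10⁻ᴺ × 44561.7 m.
Setting 22280.9 × 10⁻ᴺ ≤ 3.4 gives 10ᴺ ≥ 6553, i.e. N ≥ 3.82.
So 4 decimal places suffice (2.23 m); 3 would allow up to 22.3 m.

4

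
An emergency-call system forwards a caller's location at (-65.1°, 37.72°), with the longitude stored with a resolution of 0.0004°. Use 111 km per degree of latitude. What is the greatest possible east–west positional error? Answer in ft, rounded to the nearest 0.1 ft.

30.7 ft

With a 0.0004° grid the true value lies within half a step, ±0.0004°/2 = ±0.0002°, of the stored one.
One degree of longitude at 65.1° is 111000 × cos 65.1° ≈ 111000 × 0.4210 = 46735 m.
East–west error: 0.0002° × 46735 m/° ≈ 9.347 m.
In feet: 9.347 m ÷ 0.3048 ≈ 30.666 ft.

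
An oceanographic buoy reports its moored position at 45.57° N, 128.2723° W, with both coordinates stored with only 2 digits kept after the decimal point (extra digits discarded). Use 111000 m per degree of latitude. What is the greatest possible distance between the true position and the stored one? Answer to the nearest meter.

Truncating at 2 decimal places can drop up to a full unit in the last place, so each coordinate may be off by as much as 0.01°.
N–S: 0.01° × 111000 m/° = 1110 m.
Longitude error → 0.01 × 111000 × cos 45.57° = 0.01 × 111000 × 0.7000 ≈ 777.041 m.
The two errors are perpendicular, so the maximum displacement is √(1110² + 777.041²) ≈ 1354.95 m.

1355 meters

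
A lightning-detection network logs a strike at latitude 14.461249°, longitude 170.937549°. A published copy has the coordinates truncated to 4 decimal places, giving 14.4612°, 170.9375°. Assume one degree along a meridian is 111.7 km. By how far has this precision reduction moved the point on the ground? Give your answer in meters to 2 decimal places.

7.62 meters

Δlat = 14.461249 − 14.4612 = +0.000049°; Δlon = 170.937549 − 170.9375 = +0.000049°.
N–S: 0.000049° × 111700 m/° = 5.4733 m.
East–west at this latitude: 0.000049° × 111700 × cos 14.4612° ≈ 0.000049 × 108161 = 5.29989 m.
Hypotenuse of the two orthogonal shifts: √(5.4733² + 5.29989²) = 7.61878 m.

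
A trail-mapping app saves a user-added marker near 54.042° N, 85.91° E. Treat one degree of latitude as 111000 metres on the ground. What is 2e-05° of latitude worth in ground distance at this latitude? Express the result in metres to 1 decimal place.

Along a meridian 2e-05° is 2e-05 × 111000 = 2.22 m.

2.2 metres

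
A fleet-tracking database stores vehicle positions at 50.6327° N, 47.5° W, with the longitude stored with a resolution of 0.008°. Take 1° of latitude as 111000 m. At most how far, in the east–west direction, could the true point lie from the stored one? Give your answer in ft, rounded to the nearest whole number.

924 ft

With a 0.008° grid the true value lies within half a step, ±0.008°/2 = ±0.004°, of the stored one.
Parallels shrink by cos φ, so at 50.6327° a degree of longitude is 111000 × 0.6343 ≈ 70406.1 m.
So at most 0.004° × 70406.1 ≈ 281.624 m east–west.
Converting: 281.624 m × 3.2808 ft/m ≈ 923.96 ft.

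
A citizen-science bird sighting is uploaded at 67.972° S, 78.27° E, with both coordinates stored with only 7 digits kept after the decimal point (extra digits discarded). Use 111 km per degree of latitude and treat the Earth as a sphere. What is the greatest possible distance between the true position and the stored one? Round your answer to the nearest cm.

Truncating at 7 decimal places can drop up to a full unit in the last place, so each coordinate may be off by as much as 1e-07°.
N–S: 1e-07° × 111000 m/° = 0.0111 m.
Longitude error → 1e-07 × 111000 × cos 67.972° = 1e-07 × 111000 × 0.3751 ≈ 0.00416316 m.
The two errors are perpendicular, so the maximum displacement is √(0.0111² + 0.00416316²) ≈ 0.011855 m.
That is 0.011855 m = 1.1855 cm.

1 cm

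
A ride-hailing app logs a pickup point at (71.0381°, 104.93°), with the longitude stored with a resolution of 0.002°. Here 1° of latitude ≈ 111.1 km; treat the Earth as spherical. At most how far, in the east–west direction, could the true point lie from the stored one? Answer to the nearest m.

36 m

With a 0.002° grid the true value lies within half a step, ±0.002°/2 = ±0.001°, of the stored one.
One degree of longitude at 71.0381° is 111100 × cos 71.0381° ≈ 111100 × 0.3249 = 36100.8 m.
East–west error: 0.001° × 36100.8 m/° ≈ 36.1008 m.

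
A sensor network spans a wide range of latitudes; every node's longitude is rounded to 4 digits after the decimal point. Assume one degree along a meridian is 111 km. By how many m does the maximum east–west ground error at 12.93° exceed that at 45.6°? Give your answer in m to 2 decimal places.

1.53 m

Rounding to 4 decimal places leaves the longitude within ±5e-05° of the true value.
At 12.93°: 5e-05° × 111000 × cos 12.93° = 5e-05 × 111000 × 0.9746 ≈ 5.4093 m.
At 45.6°: 5e-05° × 111000 × cos 45.6° = 5e-05 × 111000 × 0.6997 ≈ 3.8831 m.
Difference: 5.4093 − 3.8831 = 1.5261 m.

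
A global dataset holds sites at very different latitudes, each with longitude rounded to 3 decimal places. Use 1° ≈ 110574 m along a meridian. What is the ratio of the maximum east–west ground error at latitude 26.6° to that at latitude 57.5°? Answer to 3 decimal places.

Rounding to 3 decimal places leaves the longitude within ±0.0005° of the true value.
At 26.6°: 0.0005° × 110574 × cos 26.6° = 0.0005 × 110574 × 0.8942 ≈ 49.435 m.
Error at 57.5° = 0.0005° × 110574 × cos 57.5° ≈ 55.287 × 0.5373 = 29.706 m.
Ratio: 49.435 / 29.706 = cos 26.6° / cos 57.5° ≈ 1.6642.

1.664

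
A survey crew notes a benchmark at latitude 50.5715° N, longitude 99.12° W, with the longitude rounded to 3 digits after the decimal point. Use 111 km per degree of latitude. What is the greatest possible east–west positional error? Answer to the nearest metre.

35 metres

Rounding to 3 decimal places leaves the longitude within ±0.0005° of the true value.
Parallels shrink by cos φ, so at 50.5715° a degree of longitude is 111000 × 0.6351 ≈ 70497.7 m.
Maximum E–W displacement: 0.0005 × 70497.7 = 35.2489 m.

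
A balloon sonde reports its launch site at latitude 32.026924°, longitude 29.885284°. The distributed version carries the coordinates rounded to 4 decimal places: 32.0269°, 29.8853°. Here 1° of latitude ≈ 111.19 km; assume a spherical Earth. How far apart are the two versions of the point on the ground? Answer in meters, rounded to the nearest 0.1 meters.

3.1 meters

The latitude changed by +0.000024° and the longitude by -0.000016°.
N–S: 0.000024° × 111190 m/° = 2.66856 m.
E–W at 32.0269°: -0.000016° × 111190 × cos 32.0269° = -0.000016 × 111190 × 0.8478 ≈ -1.50827 m.
Combined displacement = (2.66856² + 1.50827²)^½ ≈ 3.0653 m.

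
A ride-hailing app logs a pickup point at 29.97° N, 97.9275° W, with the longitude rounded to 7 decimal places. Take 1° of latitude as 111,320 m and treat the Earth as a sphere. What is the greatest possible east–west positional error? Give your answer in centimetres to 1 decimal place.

Rounding to 7 decimal places leaves the longitude within ±5e-08° of the true value.
Parallels shrink by cos φ, so at 29.97° a degree of longitude is 111320 × 0.8663 ≈ 96435.1 m.
So at most 5e-08° × 96435.1 ≈ 0.00482175 m east–west.
That is 0.00482175 m = 0.48218 cm.

0.5 centimetres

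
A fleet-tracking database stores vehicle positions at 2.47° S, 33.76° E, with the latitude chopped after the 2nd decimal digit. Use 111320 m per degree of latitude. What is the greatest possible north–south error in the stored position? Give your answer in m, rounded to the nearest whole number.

1113 m

Truncating at 2 decimal places can drop up to a full unit in the last place, so the latitude may be off by as much as 0.01°.
Along the meridian that is 0.01° × 111320 m/° = 1113.2 m.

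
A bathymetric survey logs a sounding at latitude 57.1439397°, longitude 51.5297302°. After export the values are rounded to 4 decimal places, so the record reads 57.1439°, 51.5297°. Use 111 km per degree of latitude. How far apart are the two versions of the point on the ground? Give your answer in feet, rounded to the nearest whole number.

Δlat = 57.1439397 − 57.1439 = +0.0000397°; Δlon = 51.5297302 − 51.5297 = +0.0000302°.
N–S: 0.0000397° × 111000 m/° = 4.4067 m.
East–west at this latitude: 0.0000302° × 111000 × cos 57.1439° ≈ 0.0000302 × 60220.9 = 1.81867 m.
Combined displacement = (4.4067² + 1.81867²)^½ ≈ 4.76724 m.
Converting: 4.76724 m × 3.2808 ft/m ≈ 15.641 ft.

16 feet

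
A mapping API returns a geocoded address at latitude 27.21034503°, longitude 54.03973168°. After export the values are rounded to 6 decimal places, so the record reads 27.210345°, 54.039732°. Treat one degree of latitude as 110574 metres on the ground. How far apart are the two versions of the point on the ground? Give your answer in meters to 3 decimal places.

0.032 meters

Δlat = 27.21034503 − 27.210345 = +0.00000003°; Δlon = 54.03973168 − 54.039732 = -0.00000032°.
North–south shift: 0.00000003 × 110574 = 0.00331722 m.
E–W at 27.2103°: -0.00000032° × 110574 × cos 27.2103° = -0.00000032 × 110574 × 0.8893 ≈ -0.0314679 m.
Combined displacement = (0.00331722² + 0.0314679²)^½ ≈ 0.0316423 m.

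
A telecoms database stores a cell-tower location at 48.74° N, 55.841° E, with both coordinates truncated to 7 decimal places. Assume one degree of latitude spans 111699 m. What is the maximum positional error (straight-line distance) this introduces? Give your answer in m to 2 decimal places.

0.01 m

Truncating at 7 decimal places can drop up to a full unit in the last place, so each coordinate may be off by as much as 1e-07°.
Latitude error → 1e-07 × 111699 = 0.0111699 m along the meridian.
East–west component at 48.74°: 1e-07° × 111699 × cos 48.74° ≈ 1e-07 × 73662.9 ≈ 0.00736629 m.
Combining orthogonally: (0.0111699² + 0.00736629²)^½ ≈ 0.0133802 m.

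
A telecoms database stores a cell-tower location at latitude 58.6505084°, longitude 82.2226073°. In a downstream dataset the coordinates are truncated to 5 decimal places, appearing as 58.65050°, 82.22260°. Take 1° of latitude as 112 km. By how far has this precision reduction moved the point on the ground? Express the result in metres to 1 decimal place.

1.0 metres

The latitude changed by +0.0000084° and the longitude by +0.0000073°.
North–south shift: 0.0000084 × 112000 = 0.9408 m.
E–W at 58.6505°: 0.0000073° × 112000 × cos 58.6505° = 0.0000073 × 112000 × 0.5203 ≈ 0.425362 m.
Distance: √(0.9408² + 0.425362²) ≈ 1.03249 m.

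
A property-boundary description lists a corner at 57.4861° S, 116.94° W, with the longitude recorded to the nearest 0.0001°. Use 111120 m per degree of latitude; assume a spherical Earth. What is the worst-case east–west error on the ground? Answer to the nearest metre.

3 metres

Rounding to 4 decimal places leaves the longitude within ±5e-05° of the true value.
One degree of longitude at 57.4861° is 111120 × cos 57.4861° ≈ 111120 × 0.5375 = 59727.5 m.
So at most 5e-05° × 59727.5 ≈ 2.98637 m east–west.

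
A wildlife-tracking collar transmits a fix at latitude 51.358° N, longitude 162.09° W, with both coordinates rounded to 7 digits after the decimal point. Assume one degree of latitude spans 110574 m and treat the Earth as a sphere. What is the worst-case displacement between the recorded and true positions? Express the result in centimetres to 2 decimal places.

0.65 centimetres

Rounding to 7 decimal places leaves each coordinate within ±5e-08° of the true value.
North–south component: 5e-08° × 110574 = 0.0055287 m.
East–west component at 51.358°: 5e-08° × 110574 × cos 51.358° ≈ 5e-08 × 69048.2 ≈ 0.00345241 m.
Combining orthogonally: (0.0055287² + 0.00345241²)^½ ≈ 0.0065181 m.
That is 0.0065181 m = 0.65181 cm.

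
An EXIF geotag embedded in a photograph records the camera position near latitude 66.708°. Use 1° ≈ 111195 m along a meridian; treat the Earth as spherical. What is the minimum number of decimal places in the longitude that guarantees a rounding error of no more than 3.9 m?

At 66.708° one degree of longitude covers 111195 × cos 66.708° ≈ 111195 × 0.3954 ≈ 43968.4 m.
N decimal places → at most half a unit in the last place, 0.5 × 10⁻ᴺ° = 43968.4/2 × 10⁻ᴺ m.
Setting 21984.2 × 10⁻ᴺ ≤ 3.9 gives 10ᴺ ≥ 5637, i.e. N ≥ 3.75.
At 3 places the error can reach 22 m, but 4 places keeps it to 2.2 m.

4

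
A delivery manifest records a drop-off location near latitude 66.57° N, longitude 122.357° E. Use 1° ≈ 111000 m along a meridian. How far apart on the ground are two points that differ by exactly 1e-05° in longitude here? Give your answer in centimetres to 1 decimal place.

One degree of longitude here spans 111000 × cos 66.57° = 111000 × 0.3976 ≈ 44136.7 m; 1e-05° of that is 0.441367 m.
That is 0.441367 m = 44.137 cm.

44.1 centimetres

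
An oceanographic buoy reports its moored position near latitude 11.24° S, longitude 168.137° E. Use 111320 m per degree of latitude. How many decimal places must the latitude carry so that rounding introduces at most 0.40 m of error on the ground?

One degree of latitude covers 111320 m.
Rounding to N decimal places gives at most 0.5 × 10⁻ᴺ degrees of error, i.e. 0.5 × 10⁻ᴺ × 111320 m.
Need 0.5 × 111320 × 10⁻ᴺ ≤ 0.40 → 10⁻ᴺ ≤ 7.186e-06, so N ≥ 5.14.
So 6 decimal places suffice (0.0557 m); 5 would allow up to 0.557 m.

6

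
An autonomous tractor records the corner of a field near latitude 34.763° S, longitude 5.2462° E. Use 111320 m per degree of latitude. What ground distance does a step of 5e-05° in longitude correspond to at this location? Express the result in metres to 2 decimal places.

At 34.763° a degree of longitude is 111320 × cos 34.763° ≈ 91451.3 m, so 5e-05° corresponds to 4.57257 m.

4.57 metres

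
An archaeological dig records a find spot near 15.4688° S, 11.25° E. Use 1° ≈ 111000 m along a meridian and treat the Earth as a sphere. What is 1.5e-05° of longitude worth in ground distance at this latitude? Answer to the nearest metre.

At 15.4688° a degree of longitude is 111000 × cos 15.4688° ≈ 106979 m, so 1.5e-05° corresponds to 1.60469 m.

2 metres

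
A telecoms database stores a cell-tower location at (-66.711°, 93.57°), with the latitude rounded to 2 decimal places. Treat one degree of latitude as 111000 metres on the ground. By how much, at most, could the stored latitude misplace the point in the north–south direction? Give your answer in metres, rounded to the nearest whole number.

555 metres

Rounding to 2 decimal places leaves the latitude within ±0.005° of the true value.
Along the meridian that is 0.005° × 111000 m/° = 555 m.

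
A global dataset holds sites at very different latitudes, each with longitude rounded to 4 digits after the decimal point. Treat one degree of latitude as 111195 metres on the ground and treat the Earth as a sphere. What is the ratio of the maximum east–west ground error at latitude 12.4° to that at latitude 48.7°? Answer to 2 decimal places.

Rounding to 4 decimal places leaves the longitude within ±5e-05° of the true value.
At 12.4°: 5e-05° × 111195 × cos 12.4° = 5e-05 × 111195 × 0.9767 ≈ 5.4301 m.
Error at 48.7° = 5e-05° × 111195 × cos 48.7° ≈ 5.5598 × 0.6600 = 3.6694 m.
The ratio reduces to cos 12.4° / cos 48.7° = 0.9767/0.6600 ≈ 1.4798.

1.48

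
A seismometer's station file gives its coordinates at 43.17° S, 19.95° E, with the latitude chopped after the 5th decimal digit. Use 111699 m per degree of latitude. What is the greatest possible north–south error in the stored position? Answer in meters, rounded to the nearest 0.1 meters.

1.1 meters

Truncating at 5 decimal places can drop up to a full unit in the last place, so the latitude may be off by as much as 1e-05°.
North–south distance: 1e-05° × 111699 m/° = 1.11699 m.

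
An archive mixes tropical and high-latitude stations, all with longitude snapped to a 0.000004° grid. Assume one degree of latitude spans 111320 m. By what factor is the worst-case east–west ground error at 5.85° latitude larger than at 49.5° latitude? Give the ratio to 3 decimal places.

1.532

With a 0.000004° grid the true value lies within half a step, ±0.000004°/2 = ±2e-06°, of the stored one.
Error at 5.85° = 2e-06° × 111320 × cos 5.85° ≈ 0.22264 × 0.9948 = 0.22148 m.
Error at 49.5° = 2e-06° × 111320 × cos 49.5° ≈ 0.22264 × 0.6494 = 0.14459 m.
Ratio: 0.22148 / 0.14459 = cos 5.85° / cos 49.5° ≈ 1.5318.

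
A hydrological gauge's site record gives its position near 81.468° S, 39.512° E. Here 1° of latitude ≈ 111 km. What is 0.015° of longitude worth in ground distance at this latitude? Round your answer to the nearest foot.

810 feet

At 81.468° a degree of longitude is 111000 × cos 81.468° ≈ 16468.2 m, so 0.015° corresponds to 247.022 m.
Converting: 247.022 m × 3.2808 ft/m ≈ 810.44 ft.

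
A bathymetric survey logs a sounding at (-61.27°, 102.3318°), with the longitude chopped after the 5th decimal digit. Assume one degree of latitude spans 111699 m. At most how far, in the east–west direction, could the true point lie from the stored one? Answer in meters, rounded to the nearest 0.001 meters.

0.537 meters

Truncating at 5 decimal places can drop up to a full unit in the last place, so the longitude may be off by as much as 1e-05°.
At latitude 61.27° a degree of longitude spans 111699 m × cos 61.27° = 111699 × 0.4807 ≈ 53691.8 m.
So at most 1e-05° × 53691.8 ≈ 0.536918 m east–west.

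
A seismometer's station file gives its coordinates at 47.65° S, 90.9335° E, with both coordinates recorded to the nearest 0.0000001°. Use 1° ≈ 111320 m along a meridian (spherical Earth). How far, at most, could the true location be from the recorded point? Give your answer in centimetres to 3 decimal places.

Rounding to 7 decimal places leaves each coordinate within ±5e-08° of the true value.
Latitude error → 5e-08 × 111320 = 0.005566 m along the meridian.
Longitude error → 5e-08 × 111320 × cos 47.65° = 5e-08 × 111320 × 0.6737 ≈ 0.00374958 m.
Combining orthogonally: (0.005566² + 0.00374958²)^½ ≈ 0.00671116 m.
That is 0.00671116 m = 0.67112 cm.

0.671 centimetres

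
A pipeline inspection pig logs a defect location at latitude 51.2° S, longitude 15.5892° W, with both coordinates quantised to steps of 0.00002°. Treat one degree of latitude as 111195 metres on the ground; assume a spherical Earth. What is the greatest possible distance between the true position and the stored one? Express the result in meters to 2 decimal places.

With a 0.00002° grid the true value lies within half a step, ±0.00002°/2 = ±1e-05°, of the stored one.
North–south component: 1e-05° × 111195 = 1.11195 m.
E–W at 51.2°: 1e-05° × 111195 × cos 51.2° = 1e-05 × 111195 × 0.6266 ≈ 0.696752 m.
Worst case both components are at the extreme and orthogonal: √(1.11195² + 0.696752²) ≈ 1.31221 m.

1.31 meters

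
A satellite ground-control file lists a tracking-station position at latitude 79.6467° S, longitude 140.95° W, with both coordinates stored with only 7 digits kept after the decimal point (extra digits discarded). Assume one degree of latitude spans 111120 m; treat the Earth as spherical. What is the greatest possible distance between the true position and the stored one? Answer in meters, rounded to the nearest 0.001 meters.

Truncating at 7 decimal places can drop up to a full unit in the last place, so each coordinate may be off by as much as 1e-07°.
N–S: 1e-07° × 111120 m/° = 0.011112 m.
East–west component at 79.6467°: 1e-07° × 111120 × cos 79.6467° ≈ 1e-07 × 19970.2 ≈ 0.00199702 m.
Worst case both components are at the extreme and orthogonal: √(0.011112² + 0.00199702²) ≈ 0.01129 m.

0.011 meters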